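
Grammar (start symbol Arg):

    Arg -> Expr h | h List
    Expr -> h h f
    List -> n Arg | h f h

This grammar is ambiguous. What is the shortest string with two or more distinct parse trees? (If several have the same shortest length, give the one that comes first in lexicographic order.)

h h f h

length 4: h h f h has 2 parse trees

Two derivations of h h f h:
  Arg ⇒ Expr h ⇒ h h f h
  Arg ⇒ h List ⇒ h h f h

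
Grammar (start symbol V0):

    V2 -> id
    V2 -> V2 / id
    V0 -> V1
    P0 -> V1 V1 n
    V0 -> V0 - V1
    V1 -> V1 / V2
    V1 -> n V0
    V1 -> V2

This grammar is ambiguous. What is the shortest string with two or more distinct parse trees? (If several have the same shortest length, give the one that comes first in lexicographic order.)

id / id

length 1: no string has ≥2 trees
length 2: no string has ≥2 trees
length 3: id / id has 2 parse trees

Two derivations of id / id:
  V0 ⇒ V1 ⇒ V1 / V2 ⇒ V2 / V2 ⇒ id / V2 ⇒ id / id
  V0 ⇒ V1 ⇒ V2 ⇒ V2 / id ⇒ id / id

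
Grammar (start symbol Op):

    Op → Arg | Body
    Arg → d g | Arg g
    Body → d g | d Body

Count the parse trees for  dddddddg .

1

Parse trees for dddddddg:
  [Op [Body d [Body d [Body d [Body d [Body d [Body d [Body d g]]]]]]]]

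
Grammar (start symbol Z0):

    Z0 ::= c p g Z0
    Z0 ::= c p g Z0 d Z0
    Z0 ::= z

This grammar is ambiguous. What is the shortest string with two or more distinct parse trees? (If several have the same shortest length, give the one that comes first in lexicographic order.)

c p g c p g z d z

length 1: no string has ≥2 trees
length 4: no string has ≥2 trees
length 6: no string has ≥2 trees
length 7: no string has ≥2 trees
length 9: c p g c p g z d z has 2 parse trees

Two derivations of c p g c p g z d z:
  Z0 ⇒ c p g Z0 ⇒ c p g c p g Z0 d Z0 ⇒ c p g c p g z d Z0 ⇒ c p g c p g z d z
  Z0 ⇒ c p g Z0 d Z0 ⇒ c p g c p g Z0 d Z0 ⇒ c p g c p g z d Z0 ⇒ c p g c p g z d z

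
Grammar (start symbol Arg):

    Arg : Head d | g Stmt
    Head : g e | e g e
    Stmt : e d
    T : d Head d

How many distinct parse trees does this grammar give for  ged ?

Parse trees for ged:
  [Arg [Head g e] d]
  [Arg g [Stmt e d]]

2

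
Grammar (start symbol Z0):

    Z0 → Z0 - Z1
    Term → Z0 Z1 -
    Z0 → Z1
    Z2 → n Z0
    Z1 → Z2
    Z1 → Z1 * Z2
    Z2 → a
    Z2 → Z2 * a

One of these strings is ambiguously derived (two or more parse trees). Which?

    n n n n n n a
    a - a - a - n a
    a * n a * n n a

n n n n n n a: 1 tree
a - a - a - n a: 1 tree
a * n a * n n a: 2 trees

a * n a * n n a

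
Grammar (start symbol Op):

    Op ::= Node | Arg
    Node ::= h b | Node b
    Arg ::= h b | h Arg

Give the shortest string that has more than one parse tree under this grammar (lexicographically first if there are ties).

h b

length 2: h b has 2 parse trees

Two derivations of h b:
  Op ⇒ Node ⇒ h b
  Op ⇒ Arg ⇒ h b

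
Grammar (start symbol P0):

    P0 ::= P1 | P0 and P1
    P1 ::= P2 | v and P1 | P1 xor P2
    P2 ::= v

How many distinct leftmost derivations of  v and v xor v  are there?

3

Parse trees for v and v xor v:
  [P0 [P1 v and [P1 [P1 [P2 v]] xor [P2 v]]]]
  [P0 [P1 [P1 v and [P1 [P2 v]]] xor [P2 v]]]
  [P0 [P0 [P1 [P2 v]]] and [P1 [P1 [P2 v]] xor [P2 v]]]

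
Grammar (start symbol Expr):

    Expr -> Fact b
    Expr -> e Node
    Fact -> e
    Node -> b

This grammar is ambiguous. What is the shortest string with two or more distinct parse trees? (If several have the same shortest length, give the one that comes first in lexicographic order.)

length 2: e b has 2 parse trees

Two derivations of e b:
  Expr ⇒ Fact b ⇒ e b
  Expr ⇒ e Node ⇒ e b

e b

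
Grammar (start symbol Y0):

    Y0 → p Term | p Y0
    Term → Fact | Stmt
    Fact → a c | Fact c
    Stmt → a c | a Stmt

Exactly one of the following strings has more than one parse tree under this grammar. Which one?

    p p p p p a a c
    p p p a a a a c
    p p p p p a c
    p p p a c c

p p p p p a c

p p p p p a a c: 1 tree
p p p a a a a c: 1 tree
p p p p p a c: 2 trees
p p p a c c: 1 tree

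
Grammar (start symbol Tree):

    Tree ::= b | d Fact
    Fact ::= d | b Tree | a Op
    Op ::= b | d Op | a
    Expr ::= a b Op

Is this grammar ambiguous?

Unambiguous

Only Tree, Fact, Op are reachable from Tree; ignoring the rest: Each reachable nonterminal has at most one production per leading terminal, and all productions are right-linear; the derivation is determined token-by-token.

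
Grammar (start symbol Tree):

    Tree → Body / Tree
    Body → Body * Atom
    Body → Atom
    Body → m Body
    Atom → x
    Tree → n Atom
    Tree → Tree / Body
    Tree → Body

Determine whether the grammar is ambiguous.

Witness: x / x

Derivation 1: Tree ⇒ Body / Tree ⇒ Atom / Tree ⇒ x / Tree ⇒ x / Body ⇒ x / Atom ⇒ x / x
Derivation 2: Tree ⇒ Tree / Body ⇒ Body / Body ⇒ Atom / Body ⇒ x / Body ⇒ x / Atom ⇒ x / x

Two distinct leftmost derivations for the same string.

Ambiguous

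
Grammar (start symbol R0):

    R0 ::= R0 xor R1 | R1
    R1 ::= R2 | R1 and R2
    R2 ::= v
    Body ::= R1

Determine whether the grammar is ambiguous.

Unambiguous

Only R0, R1, R2 are reachable from R0; ignoring the rest: R0 → R0 xor R1 | R1  ;  R1 → R1 and R2 | R2  — a left-associative chain with R2 at the bottom. Each string factors uniquely by precedence.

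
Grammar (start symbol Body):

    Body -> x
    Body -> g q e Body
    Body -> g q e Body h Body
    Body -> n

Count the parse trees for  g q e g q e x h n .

2

Parse trees for g q e g q e x h n:
  [Body g q e [Body g q e [Body x] h [Body n]]]
  [Body g q e [Body g q e [Body x]] h [Body n]]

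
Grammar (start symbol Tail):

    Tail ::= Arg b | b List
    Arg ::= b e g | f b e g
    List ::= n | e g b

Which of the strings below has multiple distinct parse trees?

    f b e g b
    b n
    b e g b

f b e g b: 1 tree
b n: 1 tree
b e g b: 2 trees

b e g b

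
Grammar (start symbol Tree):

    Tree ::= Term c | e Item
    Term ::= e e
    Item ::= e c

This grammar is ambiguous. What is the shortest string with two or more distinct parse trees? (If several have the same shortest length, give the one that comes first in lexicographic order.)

length 3: e e c has 2 parse trees

Two derivations of e e c:
  Tree ⇒ Term c ⇒ e e c
  Tree ⇒ e Item ⇒ e e c

e e c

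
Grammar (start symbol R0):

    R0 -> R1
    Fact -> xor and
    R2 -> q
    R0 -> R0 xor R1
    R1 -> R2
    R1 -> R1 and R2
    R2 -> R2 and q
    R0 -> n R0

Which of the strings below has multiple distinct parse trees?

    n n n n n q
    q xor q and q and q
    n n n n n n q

q xor q and q and q

n n n n n q: 1 tree
q xor q and q and q: 4 trees
n n n n n n q: 1 tree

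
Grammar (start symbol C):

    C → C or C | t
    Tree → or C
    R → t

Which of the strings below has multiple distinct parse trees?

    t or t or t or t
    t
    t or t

t or t or t or t: 5 trees
t: 1 tree
t or t: 1 tree

t or t or t or t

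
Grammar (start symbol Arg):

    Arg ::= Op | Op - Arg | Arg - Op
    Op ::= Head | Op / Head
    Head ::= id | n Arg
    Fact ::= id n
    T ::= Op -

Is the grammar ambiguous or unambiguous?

Witness: id - id

Derivation 1: Arg ⇒ Op - Arg ⇒ Head - Arg ⇒ id - Arg ⇒ id - Op ⇒ id - Head ⇒ id - id
Derivation 2: Arg ⇒ Arg - Op ⇒ Op - Op ⇒ Head - Op ⇒ id - Op ⇒ id - Head ⇒ id - id

Two distinct leftmost derivations for the same string.

Ambiguous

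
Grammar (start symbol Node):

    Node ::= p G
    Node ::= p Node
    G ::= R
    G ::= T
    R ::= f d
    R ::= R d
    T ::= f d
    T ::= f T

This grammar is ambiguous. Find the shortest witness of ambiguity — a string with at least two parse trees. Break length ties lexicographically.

p f d

length 3: p f d has 2 parse trees

Two derivations of p f d:
  Node ⇒ p G ⇒ p R ⇒ p f d
  Node ⇒ p G ⇒ p T ⇒ p f d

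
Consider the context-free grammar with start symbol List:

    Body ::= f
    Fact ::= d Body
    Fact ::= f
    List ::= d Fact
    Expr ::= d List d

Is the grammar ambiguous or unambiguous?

Unambiguous

Only List, Fact, Body are reachable from List; ignoring the rest: Restricted to the reachable nonterminals, every rule has the form A → t or A → t B, and no two rules for the same A share a first terminal. The grammar encodes a DFA — one run per string.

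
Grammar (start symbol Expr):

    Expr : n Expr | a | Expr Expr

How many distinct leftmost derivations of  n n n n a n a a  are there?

25

Parse trees for n n n n a n a a (showing first 6 of 25):
  [Expr n [Expr n [Expr n [Expr n [Expr [Expr a] [Expr n [Expr [Expr a] [Expr a]]]]]]]]
  [Expr n [Expr n [Expr n [Expr n [Expr [Expr a] [Expr [Expr n [Expr a]] [Expr a]]]]]]]
  [Expr n [Expr n [Expr n [Expr n [Expr [Expr [Expr a] [Expr n [Expr a]]] [Expr a]]]]]]
  [Expr n [Expr n [Expr n [Expr [Expr n [Expr a]] [Expr n [Expr [Expr a] [Expr a]]]]]]]
  [Expr n [Expr n [Expr n [Expr [Expr n [Expr a]] [Expr [Expr n [Expr a]] [Expr a]]]]]]
  [Expr n [Expr n [Expr n [Expr [Expr n [Expr [Expr a] [Expr n [Expr a]]]] [Expr a]]]]]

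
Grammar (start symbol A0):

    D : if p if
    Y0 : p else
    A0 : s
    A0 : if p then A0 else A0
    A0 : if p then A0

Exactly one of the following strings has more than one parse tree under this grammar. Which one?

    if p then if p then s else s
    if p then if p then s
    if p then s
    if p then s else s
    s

if p then if p then s else s: 2 trees
if p then if p then s: 1 tree
if p then s: 1 tree
if p then s else s: 1 tree
s: 1 tree

if p then if p then s else s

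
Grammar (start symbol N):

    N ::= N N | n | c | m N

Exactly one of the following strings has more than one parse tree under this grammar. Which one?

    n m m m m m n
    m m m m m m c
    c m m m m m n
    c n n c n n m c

n m m m m m n: 1 tree
m m m m m m c: 1 tree
c m m m m m n: 1 tree
c n n c n n m c: 132 trees

c n n c n n m c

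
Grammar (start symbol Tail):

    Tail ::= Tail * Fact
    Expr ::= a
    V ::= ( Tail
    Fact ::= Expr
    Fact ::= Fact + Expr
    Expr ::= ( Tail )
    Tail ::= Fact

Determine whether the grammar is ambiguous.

Only Tail, Fact, Expr are reachable from Tail; ignoring the rest: This is a standard precedence ladder (Tail over Fact over Expr), with each level left-recursive on its own operator ('*' at Tail, '+' at Fact). That structure is LR(1), hence unambiguous.

Unambiguous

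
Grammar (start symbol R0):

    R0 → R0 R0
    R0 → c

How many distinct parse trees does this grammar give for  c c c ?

Parse trees for c c c:
  [R0 [R0 c] [R0 [R0 c] [R0 c]]]
  [R0 [R0 [R0 c] [R0 c]] [R0 c]]

2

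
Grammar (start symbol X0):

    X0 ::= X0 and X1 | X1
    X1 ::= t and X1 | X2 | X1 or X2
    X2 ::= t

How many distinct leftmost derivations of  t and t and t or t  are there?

7

Parse trees for t and t and t or t:
  [X0 [X0 [X1 [X2 t]]] and [X1 t and [X1 [X1 [X2 t]] or [X2 t]]]]
  [X0 [X0 [X1 [X2 t]]] and [X1 [X1 t and [X1 [X2 t]]] or [X2 t]]]
  [X0 [X0 [X0 [X1 [X2 t]]] and [X1 [X2 t]]] and [X1 [X1 [X2 t]] or [X2 t]]]
  [X0 [X0 [X1 t and [X1 [X2 t]]]] and [X1 [X1 [X2 t]] or [X2 t]]]
  [X0 [X1 t and [X1 t and [X1 [X1 [X2 t]] or [X2 t]]]]]
  [X0 [X1 t and [X1 [X1 t and [X1 [X2 t]]] or [X2 t]]]]
  [X0 [X1 [X1 t and [X1 t and [X1 [X2 t]]]] or [X2 t]]]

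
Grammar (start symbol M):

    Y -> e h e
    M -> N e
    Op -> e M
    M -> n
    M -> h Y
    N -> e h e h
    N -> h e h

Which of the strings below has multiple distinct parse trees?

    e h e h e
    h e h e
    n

h e h e

e h e h e: 1 tree
h e h e: 2 trees
n: 1 tree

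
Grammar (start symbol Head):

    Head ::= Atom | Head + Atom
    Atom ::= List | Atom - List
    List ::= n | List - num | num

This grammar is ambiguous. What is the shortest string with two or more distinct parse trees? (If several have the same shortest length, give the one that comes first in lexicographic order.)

n - num

length 1: no string has ≥2 trees
length 3: n - num has 2 parse trees

Two derivations of n - num:
  Head ⇒ Atom ⇒ List ⇒ List - num ⇒ n - num
  Head ⇒ Atom ⇒ Atom - List ⇒ List - List ⇒ n - List ⇒ n - num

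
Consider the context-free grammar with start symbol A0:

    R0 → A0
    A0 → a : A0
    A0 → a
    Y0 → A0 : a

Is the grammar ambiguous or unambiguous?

Unambiguous

Only A0 is reachable from A0; ignoring the rest: Right-recursive list with a separator: after each atom, whether the separator follows determines the rule. One parse per string.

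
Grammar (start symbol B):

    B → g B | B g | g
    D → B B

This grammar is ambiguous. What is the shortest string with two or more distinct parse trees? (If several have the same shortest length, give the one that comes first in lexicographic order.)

length 1: no string has ≥2 trees
length 2: g g has 2 parse trees

Two derivations of g g:
  B ⇒ g B ⇒ g g
  B ⇒ B g ⇒ g g

g g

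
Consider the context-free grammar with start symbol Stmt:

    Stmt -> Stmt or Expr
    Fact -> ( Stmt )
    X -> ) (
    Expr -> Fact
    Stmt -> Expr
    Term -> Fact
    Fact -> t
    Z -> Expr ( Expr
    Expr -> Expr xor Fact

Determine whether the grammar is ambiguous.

Only Stmt, Expr, Fact are reachable from Stmt; ignoring the rest: This is a standard precedence ladder (Stmt over Expr over Fact), with each level left-recursive on its own operator ('or' at Stmt, 'xor' at Expr). That structure is LR(1), hence unambiguous.

Unambiguous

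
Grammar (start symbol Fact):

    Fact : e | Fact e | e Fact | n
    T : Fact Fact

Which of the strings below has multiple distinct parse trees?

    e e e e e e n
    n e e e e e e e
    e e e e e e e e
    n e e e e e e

e e e e e e e e

e e e e e e n: 1 tree
n e e e e e e e: 1 tree
e e e e e e e e: 128 trees
n e e e e e e: 1 tree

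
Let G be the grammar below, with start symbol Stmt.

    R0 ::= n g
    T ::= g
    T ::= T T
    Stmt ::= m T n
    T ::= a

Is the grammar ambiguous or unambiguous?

Ambiguous

Witness: m a a a n

Derivation 1: Stmt ⇒ m T n ⇒ m T T n ⇒ m T T T n ⇒ m a T T n ⇒ m a a T n ⇒ m a a a n
Derivation 2: Stmt ⇒ m T n ⇒ m T T n ⇒ m a T n ⇒ m a T T n ⇒ m a a T n ⇒ m a a a n

Two distinct leftmost derivations for the same string.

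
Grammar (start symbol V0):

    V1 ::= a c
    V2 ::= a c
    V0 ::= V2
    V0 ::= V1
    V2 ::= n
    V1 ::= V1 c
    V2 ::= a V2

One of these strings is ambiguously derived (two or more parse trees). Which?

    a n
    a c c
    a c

a c

a n: 1 tree
a c c: 1 tree
a c: 2 trees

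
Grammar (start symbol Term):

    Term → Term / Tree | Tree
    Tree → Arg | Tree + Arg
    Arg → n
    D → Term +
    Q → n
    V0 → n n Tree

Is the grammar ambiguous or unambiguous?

Unambiguous

Only Term, Tree, Arg are reachable from Term; ignoring the rest: Term → Term / Tree | Tree  ;  Tree → Tree + Arg | Arg  — a left-associative chain with Arg at the bottom. Each string factors uniquely by precedence.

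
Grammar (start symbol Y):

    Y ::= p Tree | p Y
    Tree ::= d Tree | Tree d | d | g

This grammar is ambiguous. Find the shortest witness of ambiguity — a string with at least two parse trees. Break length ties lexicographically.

p d d

length 2: no string has ≥2 trees
length 3: p d d has 2 parse trees

Two derivations of p d d:
  Y ⇒ p Tree ⇒ p d Tree ⇒ p d d
  Y ⇒ p Tree ⇒ p Tree d ⇒ p d d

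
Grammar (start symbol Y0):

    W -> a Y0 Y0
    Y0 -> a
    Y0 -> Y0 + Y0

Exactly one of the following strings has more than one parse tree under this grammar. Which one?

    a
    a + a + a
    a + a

a + a + a

a: 1 tree
a + a + a: 2 trees
a + a: 1 tree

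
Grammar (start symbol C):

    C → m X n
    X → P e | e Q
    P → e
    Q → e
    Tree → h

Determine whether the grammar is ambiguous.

Ambiguous

Witness: m e e n

Derivation 1: C ⇒ m X n ⇒ m P e n ⇒ m e e n
Derivation 2: C ⇒ m X n ⇒ m e Q n ⇒ m e e n

Two distinct leftmost derivations for the same string.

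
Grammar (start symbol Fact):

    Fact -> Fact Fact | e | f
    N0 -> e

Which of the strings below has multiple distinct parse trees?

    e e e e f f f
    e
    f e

e e e e f f f

e e e e f f f: 132 trees
e: 1 tree
f e: 1 tree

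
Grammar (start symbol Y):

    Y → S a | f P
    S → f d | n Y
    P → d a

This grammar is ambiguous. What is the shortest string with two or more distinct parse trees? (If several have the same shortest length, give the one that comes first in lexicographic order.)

f d a

length 3: f d a has 2 parse trees

Two derivations of f d a:
  Y ⇒ S a ⇒ f d a
  Y ⇒ f P ⇒ f d a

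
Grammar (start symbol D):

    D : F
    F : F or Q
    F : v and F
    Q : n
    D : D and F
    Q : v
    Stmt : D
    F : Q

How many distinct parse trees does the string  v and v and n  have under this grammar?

4

Parse trees for v and v and n:
  [D [F v and [F v and [F [Q n]]]]]
  [D [D [F [Q v]]] and [F v and [F [Q n]]]]
  [D [D [F v and [F [Q v]]]] and [F [Q n]]]
  [D [D [D [F [Q v]]] and [F [Q v]]] and [F [Q n]]]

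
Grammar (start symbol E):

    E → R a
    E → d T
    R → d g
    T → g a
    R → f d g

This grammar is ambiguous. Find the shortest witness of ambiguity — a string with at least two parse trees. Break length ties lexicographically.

length 3: d g a has 2 parse trees

Two derivations of d g a:
  E ⇒ R a ⇒ d g a
  E ⇒ d T ⇒ d g a

d g a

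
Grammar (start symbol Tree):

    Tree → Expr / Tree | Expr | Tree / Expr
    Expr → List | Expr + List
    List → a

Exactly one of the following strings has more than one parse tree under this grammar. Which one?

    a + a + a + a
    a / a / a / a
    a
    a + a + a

a / a / a / a

a + a + a + a: 1 tree
a / a / a / a: 8 trees
a: 1 tree
a + a + a: 1 tree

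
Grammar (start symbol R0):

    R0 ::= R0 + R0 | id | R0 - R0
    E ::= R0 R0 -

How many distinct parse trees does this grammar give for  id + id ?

Parse trees for id + id:
  [R0 [R0 id] + [R0 id]]

1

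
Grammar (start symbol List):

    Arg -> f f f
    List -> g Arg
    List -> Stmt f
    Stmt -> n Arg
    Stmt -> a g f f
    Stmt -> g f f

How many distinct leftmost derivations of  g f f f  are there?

2

Parse trees for g f f f:
  [List g [Arg f f f]]
  [List [Stmt g f f] f]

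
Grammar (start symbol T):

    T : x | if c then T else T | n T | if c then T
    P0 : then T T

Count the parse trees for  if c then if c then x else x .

2

Parse trees for if c then if c then x else x:
  [T if c then [T if c then [T x]] else [T x]]
  [T if c then [T if c then [T x] else [T x]]]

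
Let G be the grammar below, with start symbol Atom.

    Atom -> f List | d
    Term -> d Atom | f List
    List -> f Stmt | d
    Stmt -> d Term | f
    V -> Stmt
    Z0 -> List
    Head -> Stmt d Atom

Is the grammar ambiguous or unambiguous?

Unambiguous

(V, Z0, Head are unreachable from Atom, so their rules don't affect L(Atom).) Restricted to the reachable nonterminals, every rule has the form A → t or A → t B, and no two rules for the same A share a first terminal. The grammar encodes a DFA — one run per string.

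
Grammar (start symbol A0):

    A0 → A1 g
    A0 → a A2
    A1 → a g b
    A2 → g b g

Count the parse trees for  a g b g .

Parse trees for a g b g:
  [A0 [A1 a g b] g]
  [A0 a [A2 g b g]]

2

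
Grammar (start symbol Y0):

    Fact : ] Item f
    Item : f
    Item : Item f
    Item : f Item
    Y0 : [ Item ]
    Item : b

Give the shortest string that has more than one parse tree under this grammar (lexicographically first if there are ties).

[ f f ]

length 3: no string has ≥2 trees
length 4: [ f f ] has 2 parse trees

Two derivations of [ f f ]:
  Y0 ⇒ [ Item ] ⇒ [ Item f ] ⇒ [ f f ]
  Y0 ⇒ [ Item ] ⇒ [ f Item ] ⇒ [ f f ]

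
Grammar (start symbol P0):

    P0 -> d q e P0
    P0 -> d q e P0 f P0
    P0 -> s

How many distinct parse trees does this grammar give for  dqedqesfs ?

Parse trees for dqedqesfs:
  [P0 d q e [P0 d q e [P0 s] f [P0 s]]]
  [P0 d q e [P0 d q e [P0 s]] f [P0 s]]

2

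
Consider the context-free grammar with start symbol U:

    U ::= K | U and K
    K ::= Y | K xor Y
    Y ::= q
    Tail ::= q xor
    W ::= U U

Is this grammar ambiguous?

Unambiguous

Only U, K, Y are reachable from U; ignoring the rest: U → U and K | K  ;  K → K xor Y | Y  — a left-associative chain with Y at the bottom. Each string factors uniquely by precedence.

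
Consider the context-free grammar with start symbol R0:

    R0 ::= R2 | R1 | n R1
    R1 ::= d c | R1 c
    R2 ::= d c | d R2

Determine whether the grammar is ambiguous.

Witness: d c

Derivation 1: R0 ⇒ R2 ⇒ d c
Derivation 2: R0 ⇒ R1 ⇒ d c

Two distinct leftmost derivations for the same string.

Ambiguous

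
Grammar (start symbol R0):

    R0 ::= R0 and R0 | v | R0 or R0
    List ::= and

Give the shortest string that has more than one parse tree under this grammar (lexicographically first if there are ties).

v and v and v

length 1: no string has ≥2 trees
length 3: no string has ≥2 trees
length 5: v and v and v has 2 parse trees

Two derivations of v and v and v:
  R0 ⇒ R0 and R0 ⇒ R0 and R0 and R0 ⇒ v and R0 and R0 ⇒ v and v and R0 ⇒ v and v and v
  R0 ⇒ R0 and R0 ⇒ v and R0 ⇒ v and R0 and R0 ⇒ v and v and R0 ⇒ v and v and v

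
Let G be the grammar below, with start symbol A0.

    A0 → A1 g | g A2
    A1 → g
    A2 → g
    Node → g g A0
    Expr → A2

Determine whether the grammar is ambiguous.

Ambiguous

Witness: g g

Derivation 1: A0 ⇒ A1 g ⇒ g g
Derivation 2: A0 ⇒ g A2 ⇒ g g

Two distinct leftmost derivations for the same string.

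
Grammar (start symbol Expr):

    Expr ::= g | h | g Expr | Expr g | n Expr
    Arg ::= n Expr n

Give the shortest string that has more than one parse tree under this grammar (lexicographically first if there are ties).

length 1: no string has ≥2 trees
length 2: g g has 2 parse trees

Two derivations of g g:
  Expr ⇒ g Expr ⇒ g g
  Expr ⇒ Expr g ⇒ g g

g g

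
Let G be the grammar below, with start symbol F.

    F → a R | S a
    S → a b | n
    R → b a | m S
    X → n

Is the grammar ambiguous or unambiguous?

Witness: a b a

Derivation 1: F ⇒ a R ⇒ a b a
Derivation 2: F ⇒ S a ⇒ a b a

Two distinct leftmost derivations for the same string.

Ambiguous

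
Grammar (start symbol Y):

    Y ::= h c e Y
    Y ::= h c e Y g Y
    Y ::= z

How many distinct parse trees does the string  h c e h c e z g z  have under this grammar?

2

Parse trees for h c e h c e z g z:
  [Y h c e [Y h c e [Y z] g [Y z]]]
  [Y h c e [Y h c e [Y z]] g [Y z]]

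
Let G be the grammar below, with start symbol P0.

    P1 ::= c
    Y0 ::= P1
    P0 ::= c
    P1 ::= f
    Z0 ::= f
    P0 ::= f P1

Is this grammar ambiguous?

Unambiguous

(Z0, Y0 are unreachable from P0, so their rules don't affect L(P0).) The reachable rules are right-linear with at most one rule per (nonterminal, next-terminal) pair. Each input token forces the next rule, so parsing is deterministic.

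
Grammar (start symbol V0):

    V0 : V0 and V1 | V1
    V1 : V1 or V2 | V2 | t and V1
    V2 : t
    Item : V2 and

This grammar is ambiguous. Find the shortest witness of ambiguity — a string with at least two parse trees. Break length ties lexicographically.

length 1: no string has ≥2 trees
length 3: t and t has 2 parse trees

Two derivations of t and t:
  V0 ⇒ V0 and V1 ⇒ V1 and V1 ⇒ V2 and V1 ⇒ t and V1 ⇒ t and V2 ⇒ t and t
  V0 ⇒ V1 ⇒ t and V1 ⇒ t and V2 ⇒ t and t

t and t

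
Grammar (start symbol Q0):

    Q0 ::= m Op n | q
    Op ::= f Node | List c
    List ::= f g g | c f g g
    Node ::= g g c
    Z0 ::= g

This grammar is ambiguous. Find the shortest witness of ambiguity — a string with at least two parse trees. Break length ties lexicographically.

length 1: no string has ≥2 trees
length 6: m f g g c n has 2 parse trees

Two derivations of m f g g c n:
  Q0 ⇒ m Op n ⇒ m f Node n ⇒ m f g g c n
  Q0 ⇒ m Op n ⇒ m List c n ⇒ m f g g c n

m f g g c n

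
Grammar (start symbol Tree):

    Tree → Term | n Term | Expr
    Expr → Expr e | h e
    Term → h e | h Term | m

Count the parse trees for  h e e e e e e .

1

Parse trees for h e e e e e e:
  [Tree [Expr [Expr [Expr [Expr [Expr [Expr h e] e] e] e] e] e]]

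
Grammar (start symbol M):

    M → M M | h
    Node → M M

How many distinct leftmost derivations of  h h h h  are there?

Parse trees for h h h h:
  [M [M h] [M [M h] [M [M h] [M h]]]]
  [M [M h] [M [M [M h] [M h]] [M h]]]
  [M [M [M h] [M h]] [M [M h] [M h]]]
  [M [M [M h] [M [M h] [M h]]] [M h]]
  [M [M [M [M h] [M h]] [M h]] [M h]]

5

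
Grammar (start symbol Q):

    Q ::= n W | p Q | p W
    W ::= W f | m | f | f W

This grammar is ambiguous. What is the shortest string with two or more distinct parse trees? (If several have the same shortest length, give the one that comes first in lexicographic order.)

n f f

length 2: no string has ≥2 trees
length 3: n f f has 2 parse trees

Two derivations of n f f:
  Q ⇒ n W ⇒ n W f ⇒ n f f
  Q ⇒ n W ⇒ n f W ⇒ n f f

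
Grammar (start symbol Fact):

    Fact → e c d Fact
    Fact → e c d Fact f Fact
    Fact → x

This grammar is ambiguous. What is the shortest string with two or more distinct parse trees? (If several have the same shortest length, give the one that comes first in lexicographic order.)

e c d e c d x f x

length 1: no string has ≥2 trees
length 4: no string has ≥2 trees
length 6: no string has ≥2 trees
length 7: no string has ≥2 trees
length 9: e c d e c d x f x has 2 parse trees

Two derivations of e c d e c d x f x:
  Fact ⇒ e c d Fact ⇒ e c d e c d Fact f Fact ⇒ e c d e c d x f Fact ⇒ e c d e c d x f x
  Fact ⇒ e c d Fact f Fact ⇒ e c d e c d Fact f Fact ⇒ e c d e c d x f Fact ⇒ e c d e c d x f x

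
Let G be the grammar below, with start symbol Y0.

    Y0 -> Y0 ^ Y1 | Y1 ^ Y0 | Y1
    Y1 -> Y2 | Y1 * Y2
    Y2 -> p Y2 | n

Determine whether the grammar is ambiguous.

Witness: n ^ n

Derivation 1: Y0 ⇒ Y0 ^ Y1 ⇒ Y1 ^ Y1 ⇒ Y2 ^ Y1 ⇒ n ^ Y1 ⇒ n ^ Y2 ⇒ n ^ n
Derivation 2: Y0 ⇒ Y1 ^ Y0 ⇒ Y2 ^ Y0 ⇒ n ^ Y0 ⇒ n ^ Y1 ⇒ n ^ Y2 ⇒ n ^ n

Two distinct leftmost derivations for the same string.

Ambiguous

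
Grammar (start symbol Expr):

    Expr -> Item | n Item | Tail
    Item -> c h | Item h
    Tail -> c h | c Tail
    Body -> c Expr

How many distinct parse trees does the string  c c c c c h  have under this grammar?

Parse trees for c c c c c h:
  [Expr [Tail c [Tail c [Tail c [Tail c [Tail c h]]]]]]

1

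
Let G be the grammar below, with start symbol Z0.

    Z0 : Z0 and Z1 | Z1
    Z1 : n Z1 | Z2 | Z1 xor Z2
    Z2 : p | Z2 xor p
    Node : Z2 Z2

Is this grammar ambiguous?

Ambiguous

Witness: p xor p

Derivation 1: Z0 ⇒ Z1 ⇒ Z2 ⇒ Z2 xor p ⇒ p xor p
Derivation 2: Z0 ⇒ Z1 ⇒ Z1 xor Z2 ⇒ Z2 xor Z2 ⇒ p xor Z2 ⇒ p xor p

Two distinct leftmost derivations for the same string.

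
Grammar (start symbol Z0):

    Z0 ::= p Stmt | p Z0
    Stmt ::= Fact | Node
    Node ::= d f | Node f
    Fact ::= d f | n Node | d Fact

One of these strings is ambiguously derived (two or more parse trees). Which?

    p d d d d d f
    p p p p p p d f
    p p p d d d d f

p d d d d d f: 1 tree
p p p p p p d f: 2 trees
p p p d d d d f: 1 tree

p p p p p p d f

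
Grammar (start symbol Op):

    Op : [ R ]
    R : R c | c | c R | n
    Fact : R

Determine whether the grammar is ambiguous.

Ambiguous

Witness: [ c c ]

Derivation 1: Op ⇒ [ R ] ⇒ [ R c ] ⇒ [ c c ]
Derivation 2: Op ⇒ [ R ] ⇒ [ c R ] ⇒ [ c c ]

Two distinct leftmost derivations for the same string.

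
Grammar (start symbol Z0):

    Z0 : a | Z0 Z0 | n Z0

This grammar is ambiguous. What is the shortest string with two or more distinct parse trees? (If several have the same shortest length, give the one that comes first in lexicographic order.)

length 1: no string has ≥2 trees
length 2: no string has ≥2 trees
length 3: a a a has 2 parse trees

Two derivations of a a a:
  Z0 ⇒ Z0 Z0 ⇒ a Z0 ⇒ a Z0 Z0 ⇒ a a Z0 ⇒ a a a
  Z0 ⇒ Z0 Z0 ⇒ Z0 Z0 Z0 ⇒ a Z0 Z0 ⇒ a a Z0 ⇒ a a a

a a a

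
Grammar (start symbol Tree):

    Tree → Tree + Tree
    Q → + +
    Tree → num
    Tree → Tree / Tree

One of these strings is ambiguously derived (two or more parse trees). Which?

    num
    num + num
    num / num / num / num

num: 1 tree
num + num: 1 tree
num / num / num / num: 5 trees

num / num / num / num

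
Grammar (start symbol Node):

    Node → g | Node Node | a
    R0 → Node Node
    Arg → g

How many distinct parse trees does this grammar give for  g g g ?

Parse trees for g g g:
  [Node [Node g] [Node [Node g] [Node g]]]
  [Node [Node [Node g] [Node g]] [Node g]]

2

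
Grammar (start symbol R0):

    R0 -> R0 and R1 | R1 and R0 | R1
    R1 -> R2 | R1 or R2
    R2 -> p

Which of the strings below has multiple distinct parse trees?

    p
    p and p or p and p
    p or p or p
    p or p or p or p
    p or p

p and p or p and p

p: 1 tree
p and p or p and p: 4 trees
p or p or p: 1 tree
p or p or p or p: 1 tree
p or p: 1 tree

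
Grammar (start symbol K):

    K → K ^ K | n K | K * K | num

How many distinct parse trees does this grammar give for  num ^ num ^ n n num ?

2

Parse trees for num ^ num ^ n n num:
  [K [K num] ^ [K [K num] ^ [K n [K n [K num]]]]]
  [K [K [K num] ^ [K num]] ^ [K n [K n [K num]]]]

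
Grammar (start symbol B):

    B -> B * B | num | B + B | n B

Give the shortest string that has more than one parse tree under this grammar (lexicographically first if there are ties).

n num * num

length 1: no string has ≥2 trees
length 2: no string has ≥2 trees
length 3: no string has ≥2 trees
length 4: n num * num has 2 parse trees

Two derivations of n num * num:
  B ⇒ B * B ⇒ n B * B ⇒ n num * B ⇒ n num * num
  B ⇒ n B ⇒ n B * B ⇒ n num * B ⇒ n num * num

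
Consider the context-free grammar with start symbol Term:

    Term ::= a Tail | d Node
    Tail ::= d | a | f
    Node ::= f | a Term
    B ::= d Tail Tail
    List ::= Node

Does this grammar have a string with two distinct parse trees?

Unambiguous

Only Term, Tail, Node are reachable from Term; ignoring the rest: Each reachable nonterminal has at most one production per leading terminal, and all productions are right-linear; the derivation is determined token-by-token.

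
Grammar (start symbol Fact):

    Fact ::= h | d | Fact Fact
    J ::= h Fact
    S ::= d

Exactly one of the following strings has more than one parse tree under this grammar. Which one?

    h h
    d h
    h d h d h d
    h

h d h d h d

h h: 1 tree
d h: 1 tree
h d h d h d: 42 trees
h: 1 tree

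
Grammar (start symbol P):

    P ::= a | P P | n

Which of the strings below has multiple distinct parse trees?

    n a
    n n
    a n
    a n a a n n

n a: 1 tree
n n: 1 tree
a n: 1 tree
a n a a n n: 42 trees

a n a a n n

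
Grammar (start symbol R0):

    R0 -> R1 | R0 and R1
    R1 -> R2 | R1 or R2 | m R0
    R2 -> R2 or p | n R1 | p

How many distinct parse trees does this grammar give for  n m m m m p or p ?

Parse trees for n m m m m p or p:
  [R0 [R1 [R2 [R2 n [R1 m [R0 [R1 m [R0 [R1 m [R0 [R1 m [R0 [R1 [R2 p]]]]]]]]]]] or p]]]
  [R0 [R1 [R2 n [R1 [R1 m [R0 [R1 m [R0 [R1 m [R0 [R1 m [R0 [R1 [R2 p]]]]]]]]]] or [R2 p]]]]]
  [R0 [R1 [R2 n [R1 m [R0 [R1 [R1 m [R0 [R1 m [R0 [R1 m [R0 [R1 [R2 p]]]]]]]] or [R2 p]]]]]]]
  [R0 [R1 [R2 n [R1 m [R0 [R1 m [R0 [R1 [R1 m [R0 [R1 m [R0 [R1 [R2 p]]]]]] or [R2 p]]]]]]]]]
  [R0 [R1 [R2 n [R1 m [R0 [R1 m [R0 [R1 m [R0 [R1 [R1 m [R0 [R1 [R2 p]]]] or [R2 p]]]]]]]]]]]
  [R0 [R1 [R2 n [R1 m [R0 [R1 m [R0 [R1 m [R0 [R1 m [R0 [R1 [R2 [R2 p] or p]]]]]]]]]]]]]
  [R0 [R1 [R2 n [R1 m [R0 [R1 m [R0 [R1 m [R0 [R1 m [R0 [R1 [R1 [R2 p]] or [R2 p]]]]]]]]]]]]]
  [R0 [R1 [R1 [R2 n [R1 m [R0 [R1 m [R0 [R1 m [R0 [R1 m [R0 [R1 [R2 p]]]]]]]]]]]] or [R2 p]]]

8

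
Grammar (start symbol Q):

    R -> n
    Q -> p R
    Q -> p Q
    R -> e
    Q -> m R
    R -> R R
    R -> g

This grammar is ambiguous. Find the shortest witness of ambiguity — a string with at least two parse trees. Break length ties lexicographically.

m e e e

length 2: no string has ≥2 trees
length 3: no string has ≥2 trees
length 4: m e e e has 2 parse trees

Two derivations of m e e e:
  Q ⇒ m R ⇒ m R R ⇒ m e R ⇒ m e R R ⇒ m e e R ⇒ m e e e
  Q ⇒ m R ⇒ m R R ⇒ m R R R ⇒ m e R R ⇒ m e e R ⇒ m e e e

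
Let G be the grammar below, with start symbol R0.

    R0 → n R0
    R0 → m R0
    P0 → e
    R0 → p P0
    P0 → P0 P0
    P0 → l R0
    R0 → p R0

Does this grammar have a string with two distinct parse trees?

Witness: p e e e

Derivation 1: R0 ⇒ p P0 ⇒ p P0 P0 ⇒ p e P0 ⇒ p e P0 P0 ⇒ p e e P0 ⇒ p e e e
Derivation 2: R0 ⇒ p P0 ⇒ p P0 P0 ⇒ p P0 P0 P0 ⇒ p e P0 P0 ⇒ p e e P0 ⇒ p e e e

Two distinct leftmost derivations for the same string.

Ambiguous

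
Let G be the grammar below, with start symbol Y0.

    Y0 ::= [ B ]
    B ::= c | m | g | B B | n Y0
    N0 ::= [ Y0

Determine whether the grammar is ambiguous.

Ambiguous

Witness: [ c c c ]

Derivation 1: Y0 ⇒ [ B ] ⇒ [ B B ] ⇒ [ c B ] ⇒ [ c B B ] ⇒ [ c c B ] ⇒ [ c c c ]
Derivation 2: Y0 ⇒ [ B ] ⇒ [ B B ] ⇒ [ B B B ] ⇒ [ c B B ] ⇒ [ c c B ] ⇒ [ c c c ]

Two distinct leftmost derivations for the same string.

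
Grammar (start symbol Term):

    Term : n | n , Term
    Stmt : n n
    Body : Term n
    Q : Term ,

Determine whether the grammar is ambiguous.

(Stmt, Body, Q are unreachable from Term, so their rules don't affect L(Term).) Right-recursive list with a separator: after each atom, whether the separator follows determines the rule. One parse per string.

Unambiguous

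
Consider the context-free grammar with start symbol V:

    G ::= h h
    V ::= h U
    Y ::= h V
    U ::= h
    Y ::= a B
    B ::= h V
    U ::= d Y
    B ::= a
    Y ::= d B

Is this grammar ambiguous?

Only V, U, Y, B are reachable from V; ignoring the rest: The reachable rules are right-linear with at most one rule per (nonterminal, next-terminal) pair. Each input token forces the next rule, so parsing is deterministic.

Unambiguous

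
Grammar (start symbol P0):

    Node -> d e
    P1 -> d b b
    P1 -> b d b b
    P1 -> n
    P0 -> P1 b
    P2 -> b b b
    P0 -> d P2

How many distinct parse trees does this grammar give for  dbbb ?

Parse trees for dbbb:
  [P0 [P1 d b b] b]
  [P0 d [P2 b b b]]

2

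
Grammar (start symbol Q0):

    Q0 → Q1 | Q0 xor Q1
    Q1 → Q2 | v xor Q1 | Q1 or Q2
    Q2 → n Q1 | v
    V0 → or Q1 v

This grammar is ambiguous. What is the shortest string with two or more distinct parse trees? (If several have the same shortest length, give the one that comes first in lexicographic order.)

length 1: no string has ≥2 trees
length 2: no string has ≥2 trees
length 3: v xor v has 2 parse trees

Two derivations of v xor v:
  Q0 ⇒ Q1 ⇒ v xor Q1 ⇒ v xor Q2 ⇒ v xor v
  Q0 ⇒ Q0 xor Q1 ⇒ Q1 xor Q1 ⇒ Q2 xor Q1 ⇒ v xor Q1 ⇒ v xor Q2 ⇒ v xor v

v xor v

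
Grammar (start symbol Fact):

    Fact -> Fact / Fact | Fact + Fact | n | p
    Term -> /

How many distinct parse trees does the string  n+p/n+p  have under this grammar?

5

Parse trees for n+p/n+p:
  [Fact [Fact [Fact n] + [Fact p]] / [Fact [Fact n] + [Fact p]]]
  [Fact [Fact n] + [Fact [Fact p] / [Fact [Fact n] + [Fact p]]]]
  [Fact [Fact n] + [Fact [Fact [Fact p] / [Fact n]] + [Fact p]]]
  [Fact [Fact [Fact [Fact n] + [Fact p]] / [Fact n]] + [Fact p]]
  [Fact [Fact [Fact n] + [Fact [Fact p] / [Fact n]]] + [Fact p]]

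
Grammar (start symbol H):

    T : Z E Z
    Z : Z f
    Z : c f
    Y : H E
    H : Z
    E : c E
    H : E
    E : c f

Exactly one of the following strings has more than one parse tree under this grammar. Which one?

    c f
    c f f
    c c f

c f

c f: 2 trees
c f f: 1 tree
c c f: 1 tree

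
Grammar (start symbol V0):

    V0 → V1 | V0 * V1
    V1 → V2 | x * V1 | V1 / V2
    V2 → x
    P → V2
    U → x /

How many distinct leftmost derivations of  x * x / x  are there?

3

Parse trees for x * x / x:
  [V0 [V1 x * [V1 [V1 [V2 x]] / [V2 x]]]]
  [V0 [V1 [V1 x * [V1 [V2 x]]] / [V2 x]]]
  [V0 [V0 [V1 [V2 x]]] * [V1 [V1 [V2 x]] / [V2 x]]]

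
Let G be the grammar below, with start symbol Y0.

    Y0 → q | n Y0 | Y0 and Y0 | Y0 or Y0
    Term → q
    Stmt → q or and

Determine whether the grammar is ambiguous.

Ambiguous

Witness: n q and q

Derivation 1: Y0 ⇒ n Y0 ⇒ n Y0 and Y0 ⇒ n q and Y0 ⇒ n q and q
Derivation 2: Y0 ⇒ Y0 and Y0 ⇒ n Y0 and Y0 ⇒ n q and Y0 ⇒ n q and q

Two distinct leftmost derivations for the same string.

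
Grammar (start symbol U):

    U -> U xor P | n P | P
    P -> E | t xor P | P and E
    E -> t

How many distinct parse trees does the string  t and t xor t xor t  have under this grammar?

2

Parse trees for t and t xor t xor t:
  [U [U [P [P [E t]] and [E t]]] xor [P t xor [P [E t]]]]
  [U [U [U [P [P [E t]] and [E t]]] xor [P [E t]]] xor [P [E t]]]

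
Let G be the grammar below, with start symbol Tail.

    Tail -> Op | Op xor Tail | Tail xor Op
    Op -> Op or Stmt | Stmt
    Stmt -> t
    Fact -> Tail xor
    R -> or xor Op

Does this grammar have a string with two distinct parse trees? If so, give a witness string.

Ambiguous

Witness: t xor t

Derivation 1: Tail ⇒ Op xor Tail ⇒ Stmt xor Tail ⇒ t xor Tail ⇒ t xor Op ⇒ t xor Stmt ⇒ t xor t
Derivation 2: Tail ⇒ Tail xor Op ⇒ Op xor Op ⇒ Stmt xor Op ⇒ t xor Op ⇒ t xor Stmt ⇒ t xor t

Two distinct leftmost derivations for the same string.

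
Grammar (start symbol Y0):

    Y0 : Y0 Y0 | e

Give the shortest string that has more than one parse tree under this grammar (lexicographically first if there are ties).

e e e

length 1: no string has ≥2 trees
length 2: no string has ≥2 trees
length 3: e e e has 2 parse trees

Two derivations of e e e:
  Y0 ⇒ Y0 Y0 ⇒ Y0 Y0 Y0 ⇒ e Y0 Y0 ⇒ e e Y0 ⇒ e e e
  Y0 ⇒ Y0 Y0 ⇒ e Y0 ⇒ e Y0 Y0 ⇒ e e Y0 ⇒ e e e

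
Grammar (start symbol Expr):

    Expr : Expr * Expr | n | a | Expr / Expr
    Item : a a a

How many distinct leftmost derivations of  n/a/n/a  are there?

5

Parse trees for n/a/n/a:
  [Expr [Expr n] / [Expr [Expr a] / [Expr [Expr n] / [Expr a]]]]
  [Expr [Expr n] / [Expr [Expr [Expr a] / [Expr n]] / [Expr a]]]
  [Expr [Expr [Expr n] / [Expr a]] / [Expr [Expr n] / [Expr a]]]
  [Expr [Expr [Expr n] / [Expr [Expr a] / [Expr n]]] / [Expr a]]
  [Expr [Expr [Expr [Expr n] / [Expr a]] / [Expr n]] / [Expr a]]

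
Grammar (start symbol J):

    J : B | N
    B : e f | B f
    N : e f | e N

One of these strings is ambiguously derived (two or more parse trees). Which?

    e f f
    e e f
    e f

e f

e f f: 1 tree
e e f: 1 tree
e f: 2 trees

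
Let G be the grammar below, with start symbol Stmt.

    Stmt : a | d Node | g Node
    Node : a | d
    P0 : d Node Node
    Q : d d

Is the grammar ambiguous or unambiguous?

Unambiguous

(P0, Q are unreachable from Stmt, so their rules don't affect L(Stmt).) Each reachable nonterminal has at most one production per leading terminal, and all productions are right-linear; the derivation is determined token-by-token.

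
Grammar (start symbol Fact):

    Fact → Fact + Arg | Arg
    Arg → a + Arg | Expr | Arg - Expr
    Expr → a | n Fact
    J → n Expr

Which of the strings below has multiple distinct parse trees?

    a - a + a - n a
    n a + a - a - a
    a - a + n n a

a - a + a - n a: 1 tree
n a + a - a - a: 10 trees
a - a + n n a: 1 tree

n a + a - a - a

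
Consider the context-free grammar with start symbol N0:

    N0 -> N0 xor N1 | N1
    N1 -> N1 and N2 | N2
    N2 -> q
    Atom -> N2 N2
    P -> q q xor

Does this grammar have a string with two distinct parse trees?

(Atom, P are unreachable from N0, so their rules don't affect L(N0).) N0 → N0 xor N1 | N1  ;  N1 → N1 and N2 | N2  — a left-associative chain with N2 at the bottom. Each string factors uniquely by precedence.

Unambiguous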